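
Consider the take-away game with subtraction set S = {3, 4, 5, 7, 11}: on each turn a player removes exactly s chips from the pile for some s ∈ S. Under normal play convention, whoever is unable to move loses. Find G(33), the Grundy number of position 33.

G(0) = 0
G(1) = mex{} = 0
G(2) = mex{} = 0
G(3) = mex{0} = 1
G(4) = mex{0,0} = 1
G(5) = mex{0,0,0} = 1
G(6) = mex{1,0,0} = 2
G(7) = mex{1,1,0,0} = 2
G(8) = mex{1,1,1,0} = 2
G(9) = mex{2,1,1,0} = 3
G(10) = mex{2,2,1,1} = 0
G(11) = mex{2,2,2,1,0} = 3
G(12) = mex{3,2,2,1,0} = 4
G(13) = mex{0,3,2,2,0} = 1
G(14) = mex{3,0,3,2,1} = 4
G(15) = mex{4,3,0,2,1} = 5
G(16) = mex{1,4,3,3,1} = 0
G(17) = mex{4,1,4,0,2} = 3
G(18) = mex{5,4,1,3,2} = 0
G(19) = mex{0,5,4,4,2} = 1
G(20) = mex{3,0,5,1,3} = 2
G(21) = mex{0,3,0,4,0} = 1
G(22) = mex{1,0,3,5,3} = 2
G(23) = mex{2,1,0,0,4} = 3
G(24) = mex{1,2,1,3,1} = 0
G(25) = mex{2,1,2,0,4} = 3
G(26) = mex{3,2,1,1,5} = 0
G(27) = mex{0,3,2,2,0} = 1
G(28) = mex{3,0,3,1,3} = 2
G(29) = mex{0,3,0,2,0} = 1
G(30) = mex{1,0,3,3,1} = 2
G(31) = mex{2,1,0,0,2} = 3
G(32) = mex{1,2,1,3,1} = 0
G(33) = mex{2,1,2,0,2} = 3

3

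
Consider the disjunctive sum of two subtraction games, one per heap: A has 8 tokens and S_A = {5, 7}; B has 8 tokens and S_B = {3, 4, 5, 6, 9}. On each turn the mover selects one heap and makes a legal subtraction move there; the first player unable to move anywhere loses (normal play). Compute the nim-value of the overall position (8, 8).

3

Heap A, S = {5, 7}:
n : 0 1 2 3 4 5 6 7 8
G : 0 0 0 0 0 1 1 1 1
G_A(8) = 1.
Heap B, S = {3, 4, 5, 6, 9}:
n : 0 1 2 3 4 5 6 7 8
G : 0 0 0 1 1 1 2 2 2
G_B(8) = 2.
Combined Grundy value = 1 ⊕ 2 = 3.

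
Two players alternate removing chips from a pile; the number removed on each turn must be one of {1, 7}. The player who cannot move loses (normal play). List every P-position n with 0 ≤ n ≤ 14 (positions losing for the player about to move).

G(0) = 0
G(1) = mex{0} = 1
G(2) = mex{1} = 0
G(3) = mex{0} = 1
G(4) = mex{1} = 0
G(5) = mex{0} = 1
G(6) = mex{1} = 0
G(7) = mex{0,0} = 1
G(8) = mex{1,1} = 0
G(9) = mex{0,0} = 1
G(10) = mex{1,1} = 0
G(11) = mex{0,0} = 1
G(12) = mex{1,1} = 0
G(13) = mex{0,0} = 1
G(14) = mex{1,1} = 0
P-positions are exactly the n with G(n) = 0.

0, 2, 4, 6, 8, 10, 12, 14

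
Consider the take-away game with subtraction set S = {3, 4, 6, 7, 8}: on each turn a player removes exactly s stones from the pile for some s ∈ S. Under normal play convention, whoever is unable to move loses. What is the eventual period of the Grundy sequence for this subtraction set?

11

n :  0  1  2  3  4  5  6  7  8  9 10 11 12 13 14 15 16 17 18 19 20 21 22 23
G :  0  0  0  1  1  1  2  2  2  3  3  0  0  0  1  1  1  2  2  2  3  3  0  0
G(n+11) = G(n) holds for n = 0,…,7 (a full window of length max(S) = 8), so the sequence is purely periodic with period 11.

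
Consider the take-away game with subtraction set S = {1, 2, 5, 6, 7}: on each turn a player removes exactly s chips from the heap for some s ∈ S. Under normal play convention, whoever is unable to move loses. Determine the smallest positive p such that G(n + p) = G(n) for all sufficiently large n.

G(0) = 0
G(1) = mex{0} = 1
G(2) = mex{1,0} = 2
G(3) = mex{2,1} = 0
G(4) = mex{0,2} = 1
G(5) = mex{1,0,0} = 2
G(6) = mex{2,1,1,0} = 3
G(7) = mex{3,2,2,1,0} = 4
G(8) = mex{4,3,0,2,1} = 5
G(9) = mex{5,4,1,0,2} = 3
G(10) = mex{3,5,2,1,0} = 4
G(11) = mex{4,3,3,2,1} = 0
G(12) = mex{0,4,4,3,2} = 1
G(13) = mex{1,0,5,4,3} = 2
G(14) = mex{2,1,3,5,4} = 0
G(15) = mex{0,2,4,3,5} = 1
G(16) = mex{1,0,0,4,3} = 2
G(17) = mex{2,1,1,0,4} = 3
G(18) = mex{3,2,2,1,0} = 4
G(19) = mex{4,3,0,2,1} = 5
G(20) = mex{5,4,1,0,2} = 3
G(21) = mex{3,5,2,1,0} = 4
G(22) = mex{4,3,3,2,1} = 0
G(23) = mex{0,4,4,3,2} = 1
G(n+11) = G(n) holds for n = 0,…,6 (a full window of length max(S) = 7), so the sequence is purely periodic with period 11.

11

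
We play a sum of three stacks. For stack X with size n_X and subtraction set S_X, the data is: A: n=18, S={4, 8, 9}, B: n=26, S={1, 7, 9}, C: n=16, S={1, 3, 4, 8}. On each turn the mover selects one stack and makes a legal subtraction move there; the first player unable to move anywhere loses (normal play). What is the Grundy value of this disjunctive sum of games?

Stack A, S = {4, 8, 9}:
G(0) = 0
G(1) = mex{} = 0
G(2) = mex{} = 0
G(3) = mex{} = 0
G(4) = mex{0} = 1
G(5) = mex{0} = 1
G(6) = mex{0} = 1
G(7) = mex{0} = 1
G(8) = mex{1,0} = 2
G(9) = mex{1,0,0} = 2
G(10) = mex{1,0,0} = 2
G(11) = mex{1,0,0} = 2
G(12) = mex{2,1,0} = 3
G(13) = mex{2,1,1} = 0
G(14) = mex{2,1,1} = 0
G(15) = mex{2,1,1} = 0
G(16) = mex{3,2,1} = 0
G(17) = mex{0,2,2} = 1
G(18) = mex{0,2,2} = 1
G_A(18) = 1.
Stack B, S = {1, 7, 9}:
n :  0  1  2  3  4  5  6  7  8  9 10 11 12 13 14 15 16 17 18 19 20 21 22 23 24 25 26
G :  0  1  0  1  0  1  0  1  0  1  0  1  0  1  0  1  0  1  0  1  0  1  0  1  0  1  0
G_B(26) = 0.
Stack C, S = {1, 3, 4, 8}:
n :  0  1  2  3  4  5  6  7  8  9 10 11 12 13 14 15 16
G :  0  1  0  1  2  3  2  0  1  0  1  2  3  2  0  1  0
G_C(16) = 0.
Combined Grundy value = 1 ⊕ 0 ⊕ 0 = 1.

1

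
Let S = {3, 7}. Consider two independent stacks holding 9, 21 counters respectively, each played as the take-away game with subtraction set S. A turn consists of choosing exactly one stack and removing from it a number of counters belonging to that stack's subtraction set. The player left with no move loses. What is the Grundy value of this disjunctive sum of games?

1

All stacks use S = {3, 7}:
G(0) = 0
G(1) = mex{} = 0
G(2) = mex{} = 0
G(3) = mex{0} = 1
G(4) = mex{0} = 1
G(5) = mex{0} = 1
G(6) = mex{1} = 0
G(7) = mex{1,0} = 2
G(8) = mex{1,0} = 2
G(9) = mex{0,0} = 1
G(10) = mex{2,1} = 0
G(11) = mex{2,1} = 0
G(12) = mex{1,1} = 0
G(13) = mex{0,0} = 1
G(14) = mex{0,2} = 1
G(15) = mex{0,2} = 1
G(16) = mex{1,1} = 0
G(17) = mex{1,0} = 2
G(18) = mex{1,0} = 2
G(19) = mex{0,0} = 1
G(20) = mex{2,1} = 0
G(21) = mex{2,1} = 0
Stack A: G(9) = 1.
Stack B: G(21) = 0.
Combined Grundy value = 1 ⊕ 0 = 1.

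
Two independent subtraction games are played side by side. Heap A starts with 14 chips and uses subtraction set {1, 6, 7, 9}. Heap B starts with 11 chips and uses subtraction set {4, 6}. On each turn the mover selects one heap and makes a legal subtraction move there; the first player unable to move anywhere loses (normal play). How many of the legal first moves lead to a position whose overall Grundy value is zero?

Heap A, S = {1, 6, 7, 9}:
n :  0  1  2  3  4  5  6  7  8  9 10 11 12 13 14
G :  0  1  0  1  0  1  2  3  2  3  2  3  0  1  0
G_A(14) = 0.
Heap B, S = {4, 6}:
n :  0  1  2  3  4  5  6  7  8  9 10 11
G :  0  0  0  0  1  1  1  1  2  2  0  0
G_B(11) = 0.
Combined Grundy value = 0 ⊕ 0 = 0.
A winning move leaves total XOR = 0, i.e. changes one component's Grundy value g to g ⊕ X where X is the current total.
Heap A: target g' = 0⊕0 = 0, but every legal move changes the Grundy value (mex property), so 0 moves.
Heap B: target g' = 0⊕0 = 0, but every legal move changes the Grundy value (mex property), so 0 moves.

0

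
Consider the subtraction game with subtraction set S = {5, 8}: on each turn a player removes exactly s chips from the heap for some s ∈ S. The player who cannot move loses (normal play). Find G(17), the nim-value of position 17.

G(0) = 0
G(1) = mex{} = 0
G(2) = mex{} = 0
G(3) = mex{} = 0
G(4) = mex{} = 0
G(5) = mex{0} = 1
G(6) = mex{0} = 1
G(7) = mex{0} = 1
G(8) = mex{0,0} = 1
G(9) = mex{0,0} = 1
G(10) = mex{1,0} = 2
G(11) = mex{1,0} = 2
G(12) = mex{1,0} = 2
G(13) = mex{1,1} = 0
G(14) = mex{1,1} = 0
G(15) = mex{2,1} = 0
G(16) = mex{2,1} = 0
G(17) = mex{2,1} = 0

0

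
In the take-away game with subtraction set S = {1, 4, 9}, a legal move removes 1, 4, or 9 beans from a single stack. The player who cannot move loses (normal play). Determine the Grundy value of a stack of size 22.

G(0) = 0
G(1) = mex{0} = 1
G(2) = mex{1} = 0
G(3) = mex{0} = 1
G(4) = mex{1,0} = 2
G(5) = mex{2,1} = 0
G(6) = mex{0,0} = 1
G(7) = mex{1,1} = 0
G(8) = mex{0,2} = 1
G(9) = mex{1,0,0} = 2
G(10) = mex{2,1,1} = 0
G(11) = mex{0,0,0} = 1
G(12) = mex{1,1,1} = 0
G(13) = mex{0,2,2} = 1
G(14) = mex{1,0,0} = 2
G(15) = mex{2,1,1} = 0
G(16) = mex{0,0,0} = 1
G(17) = mex{1,1,1} = 0
G(18) = mex{0,2,2} = 1
G(19) = mex{1,0,0} = 2
G(20) = mex{2,1,1} = 0
G(21) = mex{0,0,0} = 1
G(22) = mex{1,1,1} = 0

0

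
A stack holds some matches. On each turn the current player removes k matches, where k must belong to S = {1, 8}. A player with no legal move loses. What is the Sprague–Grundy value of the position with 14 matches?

1

n :  0  1  2  3  4  5  6  7  8  9 10 11 12 13 14
G :  0  1  0  1  0  1  0  1  2  0  1  0  1  0  1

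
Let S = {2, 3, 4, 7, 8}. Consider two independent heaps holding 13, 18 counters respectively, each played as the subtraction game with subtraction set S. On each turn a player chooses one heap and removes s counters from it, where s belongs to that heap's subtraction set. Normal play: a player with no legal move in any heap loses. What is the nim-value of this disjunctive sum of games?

2

All heaps use S = {2, 3, 4, 7, 8}:
G(0) = 0
G(1) = mex{} = 0
G(2) = mex{0} = 1
G(3) = mex{0,0} = 1
G(4) = mex{1,0,0} = 2
G(5) = mex{1,1,0} = 2
G(6) = mex{2,1,1} = 0
G(7) = mex{2,2,1,0} = 3
G(8) = mex{0,2,2,0,0} = 1
G(9) = mex{3,0,2,1,0} = 4
G(10) = mex{1,3,0,1,1} = 2
G(11) = mex{4,1,3,2,1} = 0
G(12) = mex{2,4,1,2,2} = 0
G(13) = mex{0,2,4,0,2} = 1
G(14) = mex{0,0,2,3,0} = 1
G(15) = mex{1,0,0,1,3} = 2
G(16) = mex{1,1,0,4,1} = 2
G(17) = mex{2,1,1,2,4} = 0
G(18) = mex{2,2,1,0,2} = 3
Heap A: G(13) = 1.
Heap B: G(18) = 3.
Combined Grundy value = 1 ⊕ 3 = 2.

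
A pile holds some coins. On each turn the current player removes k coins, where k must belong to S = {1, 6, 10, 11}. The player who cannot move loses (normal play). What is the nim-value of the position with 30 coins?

G(0) = 0
G(1) = mex{0} = 1
G(2) = mex{1} = 0
G(3) = mex{0} = 1
G(4) = mex{1} = 0
G(5) = mex{0} = 1
G(6) = mex{1,0} = 2
G(7) = mex{2,1} = 0
G(8) = mex{0,0} = 1
G(9) = mex{1,1} = 0
G(10) = mex{0,0,0} = 1
G(11) = mex{1,1,1,0} = 2
G(12) = mex{2,2,0,1} = 3
G(13) = mex{3,0,1,0} = 2
G(14) = mex{2,1,0,1} = 3
G(15) = mex{3,0,1,0} = 2
G(16) = mex{2,1,2,1} = 0
G(17) = mex{0,2,0,2} = 1
G(18) = mex{1,3,1,0} = 2
G(19) = mex{2,2,0,1} = 3
G(20) = mex{3,3,1,0} = 2
G(21) = mex{2,2,2,1} = 0
G(22) = mex{0,0,3,2} = 1
G(23) = mex{1,1,2,3} = 0
G(24) = mex{0,2,3,2} = 1
G(25) = mex{1,3,2,3} = 0
G(26) = mex{0,2,0,2} = 1
G(27) = mex{1,0,1,0} = 2
G(28) = mex{2,1,2,1} = 0
G(29) = mex{0,0,3,2} = 1
G(30) = mex{1,1,2,3} = 0

0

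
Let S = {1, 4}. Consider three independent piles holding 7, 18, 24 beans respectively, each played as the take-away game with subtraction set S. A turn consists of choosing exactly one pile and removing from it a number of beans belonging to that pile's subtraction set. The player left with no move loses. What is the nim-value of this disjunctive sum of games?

All piles use S = {1, 4}:
G(0) = 0
G(1) = mex{0} = 1
G(2) = mex{1} = 0
G(3) = mex{0} = 1
G(4) = mex{1,0} = 2
G(5) = mex{2,1} = 0
G(6) = mex{0,0} = 1
G(7) = mex{1,1} = 0
G(8) = mex{0,2} = 1
G(9) = mex{1,0} = 2
G(10) = mex{2,1} = 0
G(11) = mex{0,0} = 1
G(12) = mex{1,1} = 0
G(13) = mex{0,2} = 1
G(14) = mex{1,0} = 2
G(15) = mex{2,1} = 0
G(16) = mex{0,0} = 1
G(17) = mex{1,1} = 0
G(18) = mex{0,2} = 1
G(19) = mex{1,0} = 2
G(20) = mex{2,1} = 0
G(21) = mex{0,0} = 1
G(22) = mex{1,1} = 0
G(23) = mex{0,2} = 1
G(24) = mex{1,0} = 2
Pile A: G(7) = 0.
Pile B: G(18) = 1.
Pile C: G(24) = 2.
Combined Grundy value = 0 ⊕ 1 ⊕ 2 = 3.

3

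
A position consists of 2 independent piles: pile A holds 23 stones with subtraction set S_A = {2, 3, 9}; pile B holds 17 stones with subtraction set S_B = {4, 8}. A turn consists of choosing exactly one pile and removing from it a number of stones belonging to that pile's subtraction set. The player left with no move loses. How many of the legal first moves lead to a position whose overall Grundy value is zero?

2

Pile A, S = {2, 3, 9}:
G(0) = 0
G(1) = mex{} = 0
G(2) = mex{0} = 1
G(3) = mex{0,0} = 1
G(4) = mex{1,0} = 2
G(5) = mex{1,1} = 0
G(6) = mex{2,1} = 0
G(7) = mex{0,2} = 1
G(8) = mex{0,0} = 1
G(9) = mex{1,0,0} = 2
G(10) = mex{1,1,0} = 2
G(11) = mex{2,1,1} = 0
G(12) = mex{2,2,1} = 0
G(13) = mex{0,2,2} = 1
G(14) = mex{0,0,0} = 1
G(15) = mex{1,0,0} = 2
G(16) = mex{1,1,1} = 0
G(17) = mex{2,1,1} = 0
G(18) = mex{0,2,2} = 1
G(19) = mex{0,0,2} = 1
G(20) = mex{1,0,0} = 2
G(21) = mex{1,1,0} = 2
G(22) = mex{2,1,1} = 0
G(23) = mex{2,2,1} = 0
G_A(23) = 0.
Pile B, S = {4, 8}:
G(0) = 0
G(1) = mex{} = 0
G(2) = mex{} = 0
G(3) = mex{} = 0
G(4) = mex{0} = 1
G(5) = mex{0} = 1
G(6) = mex{0} = 1
G(7) = mex{0} = 1
G(8) = mex{1,0} = 2
G(9) = mex{1,0} = 2
G(10) = mex{1,0} = 2
G(11) = mex{1,0} = 2
G(12) = mex{2,1} = 0
G(13) = mex{2,1} = 0
G(14) = mex{2,1} = 0
G(15) = mex{2,1} = 0
G(16) = mex{0,2} = 1
G(17) = mex{0,2} = 1
G_B(17) = 1.
Combined Grundy value = 0 ⊕ 1 = 1.
A winning move leaves total XOR = 0, i.e. changes one component's Grundy value g to g ⊕ X where X is the current total.
Pile A: need g' = 0⊕1 = 1. Options: 23−2→G=2, 23−3→G=2, 23−9→G=1. Hits: 1.
Pile B: need g' = 1⊕1 = 0. Options: 17−4→G=0, 17−8→G=2. Hits: 1.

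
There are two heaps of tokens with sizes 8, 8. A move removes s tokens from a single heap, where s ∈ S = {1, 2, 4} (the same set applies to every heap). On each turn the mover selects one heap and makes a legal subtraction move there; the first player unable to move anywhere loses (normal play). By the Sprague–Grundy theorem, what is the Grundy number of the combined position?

0

All heaps use S = {1, 2, 4}:
G(0) = 0
G(1) = mex{0} = 1
G(2) = mex{1,0} = 2
G(3) = mex{2,1} = 0
G(4) = mex{0,2,0} = 1
G(5) = mex{1,0,1} = 2
G(6) = mex{2,1,2} = 0
G(7) = mex{0,2,0} = 1
G(8) = mex{1,0,1} = 2
Heap A: G(8) = 2.
Heap B: G(8) = 2.
Combined Grundy value = 2 ⊕ 2 = 0.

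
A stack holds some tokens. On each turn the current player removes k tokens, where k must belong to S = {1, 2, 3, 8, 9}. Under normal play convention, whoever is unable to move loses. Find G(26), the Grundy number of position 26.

2

G(0) = 0
G(1) = mex{0} = 1
G(2) = mex{1,0} = 2
G(3) = mex{2,1,0} = 3
G(4) = mex{3,2,1} = 0
G(5) = mex{0,3,2} = 1
G(6) = mex{1,0,3} = 2
G(7) = mex{2,1,0} = 3
G(8) = mex{3,2,1,0} = 4
G(9) = mex{4,3,2,1,0} = 5
G(10) = mex{5,4,3,2,1} = 0
G(11) = mex{0,5,4,3,2} = 1
G(12) = mex{1,0,5,0,3} = 2
G(13) = mex{2,1,0,1,0} = 3
G(14) = mex{3,2,1,2,1} = 0
G(15) = mex{0,3,2,3,2} = 1
G(16) = mex{1,0,3,4,3} = 2
G(17) = mex{2,1,0,5,4} = 3
G(18) = mex{3,2,1,0,5} = 4
G(19) = mex{4,3,2,1,0} = 5
G(20) = mex{5,4,3,2,1} = 0
G(21) = mex{0,5,4,3,2} = 1
G(22) = mex{1,0,5,0,3} = 2
G(23) = mex{2,1,0,1,0} = 3
G(24) = mex{3,2,1,2,1} = 0
G(25) = mex{0,3,2,3,2} = 1
G(26) = mex{1,0,3,4,3} = 2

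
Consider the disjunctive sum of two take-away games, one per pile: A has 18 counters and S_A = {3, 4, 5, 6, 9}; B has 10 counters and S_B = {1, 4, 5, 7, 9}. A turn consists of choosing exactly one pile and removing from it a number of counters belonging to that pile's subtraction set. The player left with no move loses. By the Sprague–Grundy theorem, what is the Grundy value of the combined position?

Pile A, S = {3, 4, 5, 6, 9}:
n :  0  1  2  3  4  5  6  7  8  9 10 11 12 13 14 15 16 17 18
G :  0  0  0  1  1  1  2  2  2  3  3  3  0  0  0  1  1  1  2
G_A(18) = 2.
Pile B, S = {1, 4, 5, 7, 9}:
n :  0  1  2  3  4  5  6  7  8  9 10
G :  0  1  0  1  2  3  2  3  0  1  0
G_B(10) = 0.
Combined Grundy value = 2 ⊕ 0 = 2.

2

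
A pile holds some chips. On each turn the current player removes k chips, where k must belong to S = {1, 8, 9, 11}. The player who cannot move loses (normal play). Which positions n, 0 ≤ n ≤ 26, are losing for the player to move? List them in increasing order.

G(0) = 0
G(1) = mex{0} = 1
G(2) = mex{1} = 0
G(3) = mex{0} = 1
G(4) = mex{1} = 0
G(5) = mex{0} = 1
G(6) = mex{1} = 0
G(7) = mex{0} = 1
G(8) = mex{1,0} = 2
G(9) = mex{2,1,0} = 3
G(10) = mex{3,0,1} = 2
G(11) = mex{2,1,0,0} = 3
G(12) = mex{3,0,1,1} = 2
G(13) = mex{2,1,0,0} = 3
G(14) = mex{3,0,1,1} = 2
G(15) = mex{2,1,0,0} = 3
G(16) = mex{3,2,1,1} = 0
G(17) = mex{0,3,2,0} = 1
G(18) = mex{1,2,3,1} = 0
G(19) = mex{0,3,2,2} = 1
G(20) = mex{1,2,3,3} = 0
G(21) = mex{0,3,2,2} = 1
G(22) = mex{1,2,3,3} = 0
G(23) = mex{0,3,2,2} = 1
G(24) = mex{1,0,3,3} = 2
G(25) = mex{2,1,0,2} = 3
G(26) = mex{3,0,1,3} = 2
P-positions are exactly the n with G(n) = 0.

0, 2, 4, 6, 16, 18, 20, 22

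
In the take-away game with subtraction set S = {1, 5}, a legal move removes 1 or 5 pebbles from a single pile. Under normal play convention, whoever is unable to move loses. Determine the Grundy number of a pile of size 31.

1

n :  0  1  2  3  4  5  6  7  8  9 10 11 12 13 14 15 16 17 18 19 20 21 22 23 24 25 26 27 28 29 30 31
G :  0  1  0  1  0  1  0  1  0  1  0  1  0  1  0  1  0  1  0  1  0  1  0  1  0  1  0  1  0  1  0  1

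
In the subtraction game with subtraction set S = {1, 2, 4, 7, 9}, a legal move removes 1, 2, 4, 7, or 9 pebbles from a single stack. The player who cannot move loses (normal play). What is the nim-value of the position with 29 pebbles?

n :  0  1  2  3  4  5  6  7  8  9 10 11 12 13 14 15 16 17 18 19 20 21 22 23 24 25 26 27 28 29
G :  0  1  2  0  1  2  0  1  2  3  4  0  1  2  0  1  2  0  1  2  3  4  0  1  2  0  1  2  0  1

1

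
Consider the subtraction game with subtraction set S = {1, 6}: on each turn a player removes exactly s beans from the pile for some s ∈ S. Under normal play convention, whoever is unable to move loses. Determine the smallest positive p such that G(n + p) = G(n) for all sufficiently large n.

7

G(0) = 0
G(1) = mex{0} = 1
G(2) = mex{1} = 0
G(3) = mex{0} = 1
G(4) = mex{1} = 0
G(5) = mex{0} = 1
G(6) = mex{1,0} = 2
G(7) = mex{2,1} = 0
G(8) = mex{0,0} = 1
G(9) = mex{1,1} = 0
G(10) = mex{0,0} = 1
G(11) = mex{1,1} = 0
G(12) = mex{0,2} = 1
G(13) = mex{1,0} = 2
G(14) = mex{2,1} = 0
G(15) = mex{0,0} = 1
G(n+7) = G(n) holds for n = 0,…,5 (a full window of length max(S) = 6), so the sequence is purely periodic with period 7.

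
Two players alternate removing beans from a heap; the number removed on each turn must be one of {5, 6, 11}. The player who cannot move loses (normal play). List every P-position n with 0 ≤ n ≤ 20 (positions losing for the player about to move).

G(0) = 0
G(1) = mex{} = 0
G(2) = mex{} = 0
G(3) = mex{} = 0
G(4) = mex{} = 0
G(5) = mex{0} = 1
G(6) = mex{0,0} = 1
G(7) = mex{0,0} = 1
G(8) = mex{0,0} = 1
G(9) = mex{0,0} = 1
G(10) = mex{1,0} = 2
G(11) = mex{1,1,0} = 2
G(12) = mex{1,1,0} = 2
G(13) = mex{1,1,0} = 2
G(14) = mex{1,1,0} = 2
G(15) = mex{2,1,0} = 3
G(16) = mex{2,2,1} = 0
G(17) = mex{2,2,1} = 0
G(18) = mex{2,2,1} = 0
G(19) = mex{2,2,1} = 0
G(20) = mex{3,2,1} = 0
P-positions are exactly the n with G(n) = 0.

0, 1, 2, 3, 4, 16, 17, 18, 19, 20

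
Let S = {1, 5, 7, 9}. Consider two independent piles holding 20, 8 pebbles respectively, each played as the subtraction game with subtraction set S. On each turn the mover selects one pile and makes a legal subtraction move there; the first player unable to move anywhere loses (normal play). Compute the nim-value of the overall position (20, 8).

0

All piles use S = {1, 5, 7, 9}:
G(0) = 0
G(1) = mex{0} = 1
G(2) = mex{1} = 0
G(3) = mex{0} = 1
G(4) = mex{1} = 0
G(5) = mex{0,0} = 1
G(6) = mex{1,1} = 0
G(7) = mex{0,0,0} = 1
G(8) = mex{1,1,1} = 0
G(9) = mex{0,0,0,0} = 1
G(10) = mex{1,1,1,1} = 0
G(11) = mex{0,0,0,0} = 1
G(12) = mex{1,1,1,1} = 0
G(13) = mex{0,0,0,0} = 1
G(14) = mex{1,1,1,1} = 0
G(15) = mex{0,0,0,0} = 1
G(16) = mex{1,1,1,1} = 0
G(17) = mex{0,0,0,0} = 1
G(18) = mex{1,1,1,1} = 0
G(19) = mex{0,0,0,0} = 1
G(20) = mex{1,1,1,1} = 0
Pile A: G(20) = 0.
Pile B: G(8) = 0.
Combined Grundy value = 0 ⊕ 0 = 0.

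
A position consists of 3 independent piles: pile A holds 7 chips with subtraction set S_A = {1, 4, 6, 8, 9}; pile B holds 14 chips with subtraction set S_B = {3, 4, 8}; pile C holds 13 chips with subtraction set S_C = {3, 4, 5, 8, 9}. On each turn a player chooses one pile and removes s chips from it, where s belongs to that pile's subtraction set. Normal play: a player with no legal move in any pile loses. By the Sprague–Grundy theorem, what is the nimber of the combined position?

0

Pile A, S = {1, 4, 6, 8, 9}:
G(0) = 0
G(1) = mex{0} = 1
G(2) = mex{1} = 0
G(3) = mex{0} = 1
G(4) = mex{1,0} = 2
G(5) = mex{2,1} = 0
G(6) = mex{0,0,0} = 1
G(7) = mex{1,1,1} = 0
G_A(7) = 0.
Pile B, S = {3, 4, 8}:
G(0) = 0
G(1) = mex{} = 0
G(2) = mex{} = 0
G(3) = mex{0} = 1
G(4) = mex{0,0} = 1
G(5) = mex{0,0} = 1
G(6) = mex{1,0} = 2
G(7) = mex{1,1} = 0
G(8) = mex{1,1,0} = 2
G(9) = mex{2,1,0} = 3
G(10) = mex{0,2,0} = 1
G(11) = mex{2,0,1} = 3
G(12) = mex{3,2,1} = 0
G(13) = mex{1,3,1} = 0
G(14) = mex{3,1,2} = 0
G_B(14) = 0.
Pile C, S = {3, 4, 5, 8, 9}:
G(0) = 0
G(1) = mex{} = 0
G(2) = mex{} = 0
G(3) = mex{0} = 1
G(4) = mex{0,0} = 1
G(5) = mex{0,0,0} = 1
G(6) = mex{1,0,0} = 2
G(7) = mex{1,1,0} = 2
G(8) = mex{1,1,1,0} = 2
G(9) = mex{2,1,1,0,0} = 3
G(10) = mex{2,2,1,0,0} = 3
G(11) = mex{2,2,2,1,0} = 3
G(12) = mex{3,2,2,1,1} = 0
G(13) = mex{3,3,2,1,1} = 0
G_C(13) = 0.
Combined Grundy value = 0 ⊕ 0 ⊕ 0 = 0.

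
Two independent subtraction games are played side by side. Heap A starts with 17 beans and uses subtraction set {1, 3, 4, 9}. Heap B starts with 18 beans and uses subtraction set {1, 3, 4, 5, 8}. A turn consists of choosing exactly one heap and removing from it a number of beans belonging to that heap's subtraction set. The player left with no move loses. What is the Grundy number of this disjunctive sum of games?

3

Heap A, S = {1, 3, 4, 9}:
G(0) = 0
G(1) = mex{0} = 1
G(2) = mex{1} = 0
G(3) = mex{0,0} = 1
G(4) = mex{1,1,0} = 2
G(5) = mex{2,0,1} = 3
G(6) = mex{3,1,0} = 2
G(7) = mex{2,2,1} = 0
G(8) = mex{0,3,2} = 1
G(9) = mex{1,2,3,0} = 4
G(10) = mex{4,0,2,1} = 3
G(11) = mex{3,1,0,0} = 2
G(12) = mex{2,4,1,1} = 0
G(13) = mex{0,3,4,2} = 1
G(14) = mex{1,2,3,3} = 0
G(15) = mex{0,0,2,2} = 1
G(16) = mex{1,1,0,0} = 2
G(17) = mex{2,0,1,1} = 3
G_A(17) = 3.
Heap B, S = {1, 3, 4, 5, 8}:
G(0) = 0
G(1) = mex{0} = 1
G(2) = mex{1} = 0
G(3) = mex{0,0} = 1
G(4) = mex{1,1,0} = 2
G(5) = mex{2,0,1,0} = 3
G(6) = mex{3,1,0,1} = 2
G(7) = mex{2,2,1,0} = 3
G(8) = mex{3,3,2,1,0} = 4
G(9) = mex{4,2,3,2,1} = 0
G(10) = mex{0,3,2,3,0} = 1
G(11) = mex{1,4,3,2,1} = 0
G(12) = mex{0,0,4,3,2} = 1
G(13) = mex{1,1,0,4,3} = 2
G(14) = mex{2,0,1,0,2} = 3
G(15) = mex{3,1,0,1,3} = 2
G(16) = mex{2,2,1,0,4} = 3
G(17) = mex{3,3,2,1,0} = 4
G(18) = mex{4,2,3,2,1} = 0
G_B(18) = 0.
Combined Grundy value = 3 ⊕ 0 = 3.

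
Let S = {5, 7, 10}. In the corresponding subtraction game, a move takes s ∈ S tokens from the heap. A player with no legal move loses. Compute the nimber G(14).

n :  0  1  2  3  4  5  6  7  8  9 10 11 12 13 14
G :  0  0  0  0  0  1  1  1  1  1  2  2  2  2  2

2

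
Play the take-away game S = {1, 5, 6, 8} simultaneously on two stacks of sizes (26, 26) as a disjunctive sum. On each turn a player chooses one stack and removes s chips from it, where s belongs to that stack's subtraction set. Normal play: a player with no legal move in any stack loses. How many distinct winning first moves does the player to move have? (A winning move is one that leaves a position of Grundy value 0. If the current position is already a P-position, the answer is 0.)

All stacks use S = {1, 5, 6, 8}:
n :  0  1  2  3  4  5  6  7  8  9 10 11 12 13 14 15 16 17 18 19 20 21 22 23 24 25 26
G :  0  1  0  1  0  1  2  3  2  3  2  0  1  0  1  0  1  2  3  2  3  2  0  1  0  1  0
Stack A: G(26) = 0.
Stack B: G(26) = 0.
Combined Grundy value = 0 ⊕ 0 = 0.
A winning move leaves total XOR = 0, i.e. changes one component's Grundy value g to g ⊕ X where X is the current total.
Stack A: target g' = 0⊕0 = 0, but every legal move changes the Grundy value (mex property), so 0 moves.
Stack B: target g' = 0⊕0 = 0, but every legal move changes the Grundy value (mex property), so 0 moves.

0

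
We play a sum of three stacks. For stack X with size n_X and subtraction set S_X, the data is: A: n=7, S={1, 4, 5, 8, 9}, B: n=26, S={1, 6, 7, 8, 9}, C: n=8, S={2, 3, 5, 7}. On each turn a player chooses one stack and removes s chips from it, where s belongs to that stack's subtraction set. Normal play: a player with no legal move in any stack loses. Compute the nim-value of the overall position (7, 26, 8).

Stack A, S = {1, 4, 5, 8, 9}:
G(0) = 0
G(1) = mex{0} = 1
G(2) = mex{1} = 0
G(3) = mex{0} = 1
G(4) = mex{1,0} = 2
G(5) = mex{2,1,0} = 3
G(6) = mex{3,0,1} = 2
G(7) = mex{2,1,0} = 3
G_A(7) = 3.
Stack B, S = {1, 6, 7, 8, 9}:
n :  0  1  2  3  4  5  6  7  8  9 10 11 12 13 14 15 16 17 18 19 20 21 22 23 24 25 26
G :  0  1  0  1  0  1  2  3  2  3  2  3  4  5  0  1  0  1  0  1  2  3  2  3  2  3  4
G_B(26) = 4.
Stack C, S = {2, 3, 5, 7}:
G(0) = 0
G(1) = mex{} = 0
G(2) = mex{0} = 1
G(3) = mex{0,0} = 1
G(4) = mex{1,0} = 2
G(5) = mex{1,1,0} = 2
G(6) = mex{2,1,0} = 3
G(7) = mex{2,2,1,0} = 3
G(8) = mex{3,2,1,0} = 4
G_C(8) = 4.
Combined Grundy value = 3 ⊕ 4 ⊕ 4 = 3.

3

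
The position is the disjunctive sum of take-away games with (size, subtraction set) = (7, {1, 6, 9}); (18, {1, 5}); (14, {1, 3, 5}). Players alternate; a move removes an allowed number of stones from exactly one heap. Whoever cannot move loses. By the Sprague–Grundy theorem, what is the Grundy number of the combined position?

Heap A, S = {1, 6, 9}:
n : 0 1 2 3 4 5 6 7
G : 0 1 0 1 0 1 2 0
G_A(7) = 0.
Heap B, S = {1, 5}:
G(0) = 0
G(1) = mex{0} = 1
G(2) = mex{1} = 0
G(3) = mex{0} = 1
G(4) = mex{1} = 0
G(5) = mex{0,0} = 1
G(6) = mex{1,1} = 0
G(7) = mex{0,0} = 1
G(8) = mex{1,1} = 0
G(9) = mex{0,0} = 1
G(10) = mex{1,1} = 0
G(11) = mex{0,0} = 1
G(12) = mex{1,1} = 0
G(13) = mex{0,0} = 1
G(14) = mex{1,1} = 0
G(15) = mex{0,0} = 1
G(16) = mex{1,1} = 0
G(17) = mex{0,0} = 1
G(18) = mex{1,1} = 0
G_B(18) = 0.
Heap C, S = {1, 3, 5}:
G(0) = 0
G(1) = mex{0} = 1
G(2) = mex{1} = 0
G(3) = mex{0,0} = 1
G(4) = mex{1,1} = 0
G(5) = mex{0,0,0} = 1
G(6) = mex{1,1,1} = 0
G(7) = mex{0,0,0} = 1
G(8) = mex{1,1,1} = 0
G(9) = mex{0,0,0} = 1
G(10) = mex{1,1,1} = 0
G(11) = mex{0,0,0} = 1
G(12) = mex{1,1,1} = 0
G(13) = mex{0,0,0} = 1
G(14) = mex{1,1,1} = 0
G_C(14) = 0.
Combined Grundy value = 0 ⊕ 0 ⊕ 0 = 0.

0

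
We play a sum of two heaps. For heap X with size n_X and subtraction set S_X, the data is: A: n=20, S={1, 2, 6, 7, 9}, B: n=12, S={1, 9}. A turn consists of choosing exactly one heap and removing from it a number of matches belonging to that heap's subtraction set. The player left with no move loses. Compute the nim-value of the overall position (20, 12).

Heap A, S = {1, 2, 6, 7, 9}:
n :  0  1  2  3  4  5  6  7  8  9 10 11 12 13 14 15 16 17 18 19 20
G :  0  1  2  0  1  2  3  4  0  1  2  0  1  2  3  4  0  1  2  0  1
G_A(20) = 1.
Heap B, S = {1, 9}:
n :  0  1  2  3  4  5  6  7  8  9 10 11 12
G :  0  1  0  1  0  1  0  1  0  1  0  1  0
G_B(12) = 0.
Combined Grundy value = 1 ⊕ 0 = 1.

1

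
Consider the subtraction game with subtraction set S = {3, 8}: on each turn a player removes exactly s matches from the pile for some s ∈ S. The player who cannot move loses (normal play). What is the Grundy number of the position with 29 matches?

0

n :  0  1  2  3  4  5  6  7  8  9 10 11 12 13 14 15 16 17 18 19 20 21 22 23 24 25 26 27 28 29
G :  0  0  0  1  1  1  0  0  2  1  1  0  0  0  1  1  1  0  0  2  1  1  0  0  0  1  1  1  0  0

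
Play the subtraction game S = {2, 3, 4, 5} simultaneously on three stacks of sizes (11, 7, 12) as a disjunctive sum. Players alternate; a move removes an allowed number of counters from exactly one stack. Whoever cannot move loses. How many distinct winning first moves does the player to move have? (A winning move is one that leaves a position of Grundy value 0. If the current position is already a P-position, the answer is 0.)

All stacks use S = {2, 3, 4, 5}:
n :  0  1  2  3  4  5  6  7  8  9 10 11 12
G :  0  0  1  1  2  2  3  0  0  1  1  2  2
Stack A: G(11) = 2.
Stack B: G(7) = 0.
Stack C: G(12) = 2.
Combined Grundy value = 2 ⊕ 0 ⊕ 2 = 0.
A winning move leaves total XOR = 0, i.e. changes one component's Grundy value g to g ⊕ X where X is the current total.
Stack A: target g' = 2⊕0 = 2, but every legal move changes the Grundy value (mex property), so 0 moves.
Stack B: target g' = 0⊕0 = 0, but every legal move changes the Grundy value (mex property), so 0 moves.
Stack C: target g' = 2⊕0 = 2, but every legal move changes the Grundy value (mex property), so 0 moves.

0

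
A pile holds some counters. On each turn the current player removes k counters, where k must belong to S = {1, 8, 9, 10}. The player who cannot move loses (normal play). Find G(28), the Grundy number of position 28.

3

G(0) = 0
G(1) = mex{0} = 1
G(2) = mex{1} = 0
G(3) = mex{0} = 1
G(4) = mex{1} = 0
G(5) = mex{0} = 1
G(6) = mex{1} = 0
G(7) = mex{0} = 1
G(8) = mex{1,0} = 2
G(9) = mex{2,1,0} = 3
G(10) = mex{3,0,1,0} = 2
G(11) = mex{2,1,0,1} = 3
G(12) = mex{3,0,1,0} = 2
G(13) = mex{2,1,0,1} = 3
G(14) = mex{3,0,1,0} = 2
G(15) = mex{2,1,0,1} = 3
G(16) = mex{3,2,1,0} = 4
G(17) = mex{4,3,2,1} = 0
G(18) = mex{0,2,3,2} = 1
G(19) = mex{1,3,2,3} = 0
G(20) = mex{0,2,3,2} = 1
G(21) = mex{1,3,2,3} = 0
G(22) = mex{0,2,3,2} = 1
G(23) = mex{1,3,2,3} = 0
G(24) = mex{0,4,3,2} = 1
G(25) = mex{1,0,4,3} = 2
G(26) = mex{2,1,0,4} = 3
G(27) = mex{3,0,1,0} = 2
G(28) = mex{2,1,0,1} = 3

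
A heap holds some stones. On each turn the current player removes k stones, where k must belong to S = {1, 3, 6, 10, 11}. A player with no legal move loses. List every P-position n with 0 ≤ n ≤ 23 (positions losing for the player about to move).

G(0) = 0
G(1) = mex{0} = 1
G(2) = mex{1} = 0
G(3) = mex{0,0} = 1
G(4) = mex{1,1} = 0
G(5) = mex{0,0} = 1
G(6) = mex{1,1,0} = 2
G(7) = mex{2,0,1} = 3
G(8) = mex{3,1,0} = 2
G(9) = mex{2,2,1} = 0
G(10) = mex{0,3,0,0} = 1
G(11) = mex{1,2,1,1,0} = 3
G(12) = mex{3,0,2,0,1} = 4
G(13) = mex{4,1,3,1,0} = 2
G(14) = mex{2,3,2,0,1} = 4
G(15) = mex{4,4,0,1,0} = 2
G(16) = mex{2,2,1,2,1} = 0
G(17) = mex{0,4,3,3,2} = 1
G(18) = mex{1,2,4,2,3} = 0
G(19) = mex{0,0,2,0,2} = 1
G(20) = mex{1,1,4,1,0} = 2
G(21) = mex{2,0,2,3,1} = 4
G(22) = mex{4,1,0,4,3} = 2
G(23) = mex{2,2,1,2,4} = 0
P-positions are exactly the n with G(n) = 0.

0, 2, 4, 9, 16, 18, 23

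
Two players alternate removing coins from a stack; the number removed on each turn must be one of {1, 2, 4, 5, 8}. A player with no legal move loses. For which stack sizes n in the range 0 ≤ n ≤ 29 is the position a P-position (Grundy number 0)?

n :  0  1  2  3  4  5  6  7  8  9 10 11 12 13 14 15 16 17 18 19 20 21 22 23 24 25 26 27 28 29
G :  0  1  2  0  1  2  0  1  2  0  1  2  0  1  2  0  1  2  0  1  2  0  1  2  0  1  2  0  1  2
P-positions are exactly the n with G(n) = 0.

0, 3, 6, 9, 12, 15, 18, 21, 24, 27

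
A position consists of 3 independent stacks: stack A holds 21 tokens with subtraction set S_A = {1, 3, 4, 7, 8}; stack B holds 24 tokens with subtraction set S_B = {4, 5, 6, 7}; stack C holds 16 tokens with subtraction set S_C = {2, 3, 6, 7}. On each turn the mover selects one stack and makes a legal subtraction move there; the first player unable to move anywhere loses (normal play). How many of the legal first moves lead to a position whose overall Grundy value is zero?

Stack A, S = {1, 3, 4, 7, 8}:
n :  0  1  2  3  4  5  6  7  8  9 10 11 12 13 14 15 16 17 18 19 20 21
G :  0  1  0  1  2  3  2  3  4  5  4  0  1  0  1  2  3  2  3  4  5  4
G_A(21) = 4.
Stack B, S = {4, 5, 6, 7}:
G(0) = 0
G(1) = mex{} = 0
G(2) = mex{} = 0
G(3) = mex{} = 0
G(4) = mex{0} = 1
G(5) = mex{0,0} = 1
G(6) = mex{0,0,0} = 1
G(7) = mex{0,0,0,0} = 1
G(8) = mex{1,0,0,0} = 2
G(9) = mex{1,1,0,0} = 2
G(10) = mex{1,1,1,0} = 2
G(11) = mex{1,1,1,1} = 0
G(12) = mex{2,1,1,1} = 0
G(13) = mex{2,2,1,1} = 0
G(14) = mex{2,2,2,1} = 0
G(15) = mex{0,2,2,2} = 1
G(16) = mex{0,0,2,2} = 1
G(17) = mex{0,0,0,2} = 1
G(18) = mex{0,0,0,0} = 1
G(19) = mex{1,0,0,0} = 2
G(20) = mex{1,1,0,0} = 2
G(21) = mex{1,1,1,0} = 2
G(22) = mex{1,1,1,1} = 0
G(23) = mex{2,1,1,1} = 0
G(24) = mex{2,2,1,1} = 0
G_B(24) = 0.
Stack C, S = {2, 3, 6, 7}:
G(0) = 0
G(1) = mex{} = 0
G(2) = mex{0} = 1
G(3) = mex{0,0} = 1
G(4) = mex{1,0} = 2
G(5) = mex{1,1} = 0
G(6) = mex{2,1,0} = 3
G(7) = mex{0,2,0,0} = 1
G(8) = mex{3,0,1,0} = 2
G(9) = mex{1,3,1,1} = 0
G(10) = mex{2,1,2,1} = 0
G(11) = mex{0,2,0,2} = 1
G(12) = mex{0,0,3,0} = 1
G(13) = mex{1,0,1,3} = 2
G(14) = mex{1,1,2,1} = 0
G(15) = mex{2,1,0,2} = 3
G(16) = mex{0,2,0,0} = 1
G_C(16) = 1.
Combined Grundy value = 4 ⊕ 0 ⊕ 1 = 5.
A winning move leaves total XOR = 0, i.e. changes one component's Grundy value g to g ⊕ X where X is the current total.
Stack A: need g' = 4⊕5 = 1. Options: 21−1→G=5, 21−3→G=3, 21−4→G=2, 21−7→G=1, 21−8→G=0. Hits: 1.
Stack B: need g' = 0⊕5 = 5. Options: 24−4→G=2, 24−5→G=2, 24−6→G=1, 24−7→G=1. Hits: 0.
Stack C: need g' = 1⊕5 = 4. Options: 16−2→G=0, 16−3→G=2, 16−6→G=0, 16−7→G=0. Hits: 0.

1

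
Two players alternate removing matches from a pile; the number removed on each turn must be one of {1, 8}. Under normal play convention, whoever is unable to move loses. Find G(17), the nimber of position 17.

2

G(0) = 0
G(1) = mex{0} = 1
G(2) = mex{1} = 0
G(3) = mex{0} = 1
G(4) = mex{1} = 0
G(5) = mex{0} = 1
G(6) = mex{1} = 0
G(7) = mex{0} = 1
G(8) = mex{1,0} = 2
G(9) = mex{2,1} = 0
G(10) = mex{0,0} = 1
G(11) = mex{1,1} = 0
G(12) = mex{0,0} = 1
G(13) = mex{1,1} = 0
G(14) = mex{0,0} = 1
G(15) = mex{1,1} = 0
G(16) = mex{0,2} = 1
G(17) = mex{1,0} = 2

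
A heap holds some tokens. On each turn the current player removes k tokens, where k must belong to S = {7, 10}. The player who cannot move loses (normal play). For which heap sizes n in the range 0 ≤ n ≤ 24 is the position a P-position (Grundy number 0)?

0, 1, 2, 3, 4, 5, 6, 17, 18, 19, 20, 21, 22, 23

n :  0  1  2  3  4  5  6  7  8  9 10 11 12 13 14 15 16 17 18 19 20 21 22 23 24
G :  0  0  0  0  0  0  0  1  1  1  1  1  1  1  2  2  2  0  0  0  0  0  0  0  1
P-positions are exactly the n with G(n) = 0.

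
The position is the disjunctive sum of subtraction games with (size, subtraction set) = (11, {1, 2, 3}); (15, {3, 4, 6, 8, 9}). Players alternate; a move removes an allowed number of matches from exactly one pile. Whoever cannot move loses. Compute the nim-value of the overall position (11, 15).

Pile A, S = {1, 2, 3}:
n :  0  1  2  3  4  5  6  7  8  9 10 11
G :  0  1  2  3  0  1  2  3  0  1  2  3
G_A(11) = 3.
Pile B, S = {3, 4, 6, 8, 9}:
G(0) = 0
G(1) = mex{} = 0
G(2) = mex{} = 0
G(3) = mex{0} = 1
G(4) = mex{0,0} = 1
G(5) = mex{0,0} = 1
G(6) = mex{1,0,0} = 2
G(7) = mex{1,1,0} = 2
G(8) = mex{1,1,0,0} = 2
G(9) = mex{2,1,1,0,0} = 3
G(10) = mex{2,2,1,0,0} = 3
G(11) = mex{2,2,1,1,0} = 3
G(12) = mex{3,2,2,1,1} = 0
G(13) = mex{3,3,2,1,1} = 0
G(14) = mex{3,3,2,2,1} = 0
G(15) = mex{0,3,3,2,2} = 1
G_B(15) = 1.
Combined Grundy value = 3 ⊕ 1 = 2.

2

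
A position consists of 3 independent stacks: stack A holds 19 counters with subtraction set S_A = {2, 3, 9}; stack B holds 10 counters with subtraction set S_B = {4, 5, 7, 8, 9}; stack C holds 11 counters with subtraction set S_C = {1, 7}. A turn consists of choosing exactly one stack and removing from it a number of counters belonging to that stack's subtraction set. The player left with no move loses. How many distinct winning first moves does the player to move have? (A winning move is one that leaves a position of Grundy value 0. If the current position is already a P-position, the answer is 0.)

Stack A, S = {2, 3, 9}:
n :  0  1  2  3  4  5  6  7  8  9 10 11 12 13 14 15 16 17 18 19
G :  0  0  1  1  2  0  0  1  1  2  2  0  0  1  1  2  0  0  1  1
G_A(19) = 1.
Stack B, S = {4, 5, 7, 8, 9}:
n :  0  1  2  3  4  5  6  7  8  9 10
G :  0  0  0  0  1  1  1  1  2  2  2
G_B(10) = 2.
Stack C, S = {1, 7}:
G(0) = 0
G(1) = mex{0} = 1
G(2) = mex{1} = 0
G(3) = mex{0} = 1
G(4) = mex{1} = 0
G(5) = mex{0} = 1
G(6) = mex{1} = 0
G(7) = mex{0,0} = 1
G(8) = mex{1,1} = 0
G(9) = mex{0,0} = 1
G(10) = mex{1,1} = 0
G(11) = mex{0,0} = 1
G_C(11) = 1.
Combined Grundy value = 1 ⊕ 2 ⊕ 1 = 2.
A winning move leaves total XOR = 0, i.e. changes one component's Grundy value g to g ⊕ X where X is the current total.
Stack A: need g' = 1⊕2 = 3. Options: 19−2→G=0, 19−3→G=0, 19−9→G=2. Hits: 0.
Stack B: need g' = 2⊕2 = 0. Options: 10−4→G=1, 10−5→G=1, 10−7→G=0, 10−8→G=0, 10−9→G=0. Hits: 3.
Stack C: need g' = 1⊕2 = 3. Options: 11−1→G=0, 11−7→G=0. Hits: 0.

3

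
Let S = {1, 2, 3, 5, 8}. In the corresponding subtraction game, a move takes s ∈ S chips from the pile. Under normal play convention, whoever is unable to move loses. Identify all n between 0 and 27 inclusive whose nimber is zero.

G(0) = 0
G(1) = mex{0} = 1
G(2) = mex{1,0} = 2
G(3) = mex{2,1,0} = 3
G(4) = mex{3,2,1} = 0
G(5) = mex{0,3,2,0} = 1
G(6) = mex{1,0,3,1} = 2
G(7) = mex{2,1,0,2} = 3
G(8) = mex{3,2,1,3,0} = 4
G(9) = mex{4,3,2,0,1} = 5
G(10) = mex{5,4,3,1,2} = 0
G(11) = mex{0,5,4,2,3} = 1
G(12) = mex{1,0,5,3,0} = 2
G(13) = mex{2,1,0,4,1} = 3
G(14) = mex{3,2,1,5,2} = 0
G(15) = mex{0,3,2,0,3} = 1
G(16) = mex{1,0,3,1,4} = 2
G(17) = mex{2,1,0,2,5} = 3
G(18) = mex{3,2,1,3,0} = 4
G(19) = mex{4,3,2,0,1} = 5
G(20) = mex{5,4,3,1,2} = 0
G(21) = mex{0,5,4,2,3} = 1
G(22) = mex{1,0,5,3,0} = 2
G(23) = mex{2,1,0,4,1} = 3
G(24) = mex{3,2,1,5,2} = 0
G(25) = mex{0,3,2,0,3} = 1
G(26) = mex{1,0,3,1,4} = 2
G(27) = mex{2,1,0,2,5} = 3
P-positions are exactly the n with G(n) = 0.

0, 4, 10, 14, 20, 24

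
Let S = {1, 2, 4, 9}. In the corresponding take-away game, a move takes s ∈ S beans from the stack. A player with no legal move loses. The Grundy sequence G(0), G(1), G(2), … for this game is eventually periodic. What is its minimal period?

n :  0  1  2  3  4  5  6  7  8  9 10 11 12 13 14 15 16 17 18 19 20 21 22 23
G :  0  1  2  0  1  2  0  1  2  3  4  0  1  2  0  1  2  0  1  2  3  4  0  1
G(n+11) = G(n) holds for n = 0,…,8 (a full window of length max(S) = 9), so the sequence is purely periodic with period 11.

11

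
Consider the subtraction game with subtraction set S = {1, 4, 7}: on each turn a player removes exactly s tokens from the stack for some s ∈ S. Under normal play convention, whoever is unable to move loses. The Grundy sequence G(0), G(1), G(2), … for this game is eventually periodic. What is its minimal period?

n :  0  1  2  3  4  5  6  7  8  9 10 11 12 13 14 15 16 17
G :  0  1  0  1  2  0  1  2  0  1  0  1  2  0  1  2  0  1
G(n+8) = G(n) holds for n = 0,…,6 (a full window of length max(S) = 7), so the sequence is purely periodic with period 8.

8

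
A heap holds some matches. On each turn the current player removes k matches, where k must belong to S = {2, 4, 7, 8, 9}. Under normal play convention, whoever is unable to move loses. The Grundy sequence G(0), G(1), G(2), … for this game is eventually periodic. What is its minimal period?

n :  0  1  2  3  4  5  6  7  8  9 10 11 12 13 14 15 16 17 18 19 20 21 22 23
G :  0  0  1  1  2  2  0  3  1  4  2  0  0  1  1  2  2  0  3  1  4  2  0  0
G(n+11) = G(n) holds for n = 0,…,8 (a full window of length max(S) = 9), so the sequence is purely periodic with period 11.

11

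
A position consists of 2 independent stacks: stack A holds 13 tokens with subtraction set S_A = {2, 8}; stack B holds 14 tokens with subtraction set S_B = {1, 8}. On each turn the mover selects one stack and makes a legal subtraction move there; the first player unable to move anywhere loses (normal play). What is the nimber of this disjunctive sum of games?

0

Stack A, S = {2, 8}:
n :  0  1  2  3  4  5  6  7  8  9 10 11 12 13
G :  0  0  1  1  0  0  1  1  2  2  0  0  1  1
G_A(13) = 1.
Stack B, S = {1, 8}:
n :  0  1  2  3  4  5  6  7  8  9 10 11 12 13 14
G :  0  1  0  1  0  1  0  1  2  0  1  0  1  0  1
G_B(14) = 1.
Combined Grundy value = 1 ⊕ 1 = 0.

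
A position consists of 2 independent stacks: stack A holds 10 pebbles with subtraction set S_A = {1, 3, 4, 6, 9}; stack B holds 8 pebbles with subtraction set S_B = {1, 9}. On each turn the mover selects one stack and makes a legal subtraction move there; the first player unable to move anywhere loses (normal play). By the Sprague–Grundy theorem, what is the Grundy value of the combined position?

Stack A, S = {1, 3, 4, 6, 9}:
n :  0  1  2  3  4  5  6  7  8  9 10
G :  0  1  0  1  2  3  2  0  1  4  3
G_A(10) = 3.
Stack B, S = {1, 9}:
G(0) = 0
G(1) = mex{0} = 1
G(2) = mex{1} = 0
G(3) = mex{0} = 1
G(4) = mex{1} = 0
G(5) = mex{0} = 1
G(6) = mex{1} = 0
G(7) = mex{0} = 1
G(8) = mex{1} = 0
G_B(8) = 0.
Combined Grundy value = 3 ⊕ 0 = 3.

3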